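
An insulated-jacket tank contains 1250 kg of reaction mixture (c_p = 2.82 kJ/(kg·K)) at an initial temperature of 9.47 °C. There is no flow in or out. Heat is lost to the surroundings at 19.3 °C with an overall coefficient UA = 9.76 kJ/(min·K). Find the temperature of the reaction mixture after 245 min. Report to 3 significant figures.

14.3 °C

M c_p dT/dt = −UA(T − T_amb).
dT/dt = (T_ss − T)/τ with T_ss = T_amb = 19.300 °C, τ = M c_p/UA = 1250·2.82/9.76 = 361.17 min.
Integrating: T(t) = T_ss + (T₀ − T_ss) e^(−t/τ).
T(245) = 19.300 + (-9.8300)·0.50745 = 14.312 °C.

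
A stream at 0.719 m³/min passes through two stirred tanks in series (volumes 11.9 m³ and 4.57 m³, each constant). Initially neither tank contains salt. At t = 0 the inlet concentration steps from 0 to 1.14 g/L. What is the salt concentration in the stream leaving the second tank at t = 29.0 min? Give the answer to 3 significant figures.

Time constants: τᵢ = Vᵢ/Q for each well-mixed tank.
τ₁ = 11.9/0.719 = 16.551 min; τ₂ = 4.57/0.719 = 6.3561 min.
Solving the cascade with C₁(0)=C₂(0)=0 gives C₂(t) = C_in[1 − (τ₁ e^(−t/τ₁) − τ₂ e^(−t/τ₂))/(τ₁ − τ₂)].
At t = 29.0: e^(−t/τ₁) = 0.17339, e^(−t/τ₂) = 0.010435.
C₂ = 1.14·[1 − (16.551·0.17339 − 6.3561·0.010435)/(10.195)] = 1.14·0.72501 = 0.82651 g/L.

0.827 g/L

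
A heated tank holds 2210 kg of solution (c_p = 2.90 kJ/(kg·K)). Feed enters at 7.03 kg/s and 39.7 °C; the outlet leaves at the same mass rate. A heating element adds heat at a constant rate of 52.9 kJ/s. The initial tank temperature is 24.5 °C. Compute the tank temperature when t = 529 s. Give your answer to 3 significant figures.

M c_p dT/dt = ṁ c_p (T_in − T) + Q̇.
τ = M/ṁ = 314.37 s; T_ss = T_in + Q̇/(ṁ c_p) = 39.7 + 52.9/(7.03·2.90) = 42.295 °C.
This is linear first-order; T(t) = T_ss + (T₀ − T_ss) e^(−t/τ).
T(529) = 42.295 + (-17.795)·e^(−529/314.37) = 42.295 + (-17.795)·0.18586 = 38.987 °C.

39.0 °C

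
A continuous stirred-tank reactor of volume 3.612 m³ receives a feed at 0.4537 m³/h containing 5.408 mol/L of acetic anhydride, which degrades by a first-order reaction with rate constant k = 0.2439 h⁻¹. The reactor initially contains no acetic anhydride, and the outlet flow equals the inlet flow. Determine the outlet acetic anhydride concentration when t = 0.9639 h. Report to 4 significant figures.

V dC/dt = Q(C_in − C) − k V C.
This is linear with rate a = Q/V + k = 0.369509 h⁻¹.
C_ss = Q C_in/(Q + kV) = 1.83837 mol/L; C(t) = C_ss + (C₀ − C_ss) e^(−a t).
C(0.9639) = 1.83837 + (-1.83837)·e^(−0.369509·0.9639) = 1.83837 + (-1.83837)·0.700354 = 0.550860 mol/L.

0.5509 mol/L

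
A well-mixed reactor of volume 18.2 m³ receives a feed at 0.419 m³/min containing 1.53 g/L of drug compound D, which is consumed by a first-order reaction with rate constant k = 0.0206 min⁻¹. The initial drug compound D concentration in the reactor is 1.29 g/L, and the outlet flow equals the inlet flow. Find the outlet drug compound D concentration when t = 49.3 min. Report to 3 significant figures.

V dC/dt = Q(C_in − C) − k V C.
dC/dt = (Q/V) C_in − (Q/V + k) C; effective rate a = Q/V + k = 0.023022 + 0.0206 = 0.043622 min⁻¹.
C_ss = Q C_in/(Q + kV) = 0.80747 g/L; C(t) = C_ss + (C₀ − C_ss) e^(−a t).
C(49.3) = 0.80747 + (0.48253)·e^(−0.043622·49.3) = 0.80747 + (0.48253)·0.11642 = 0.86365 g/L.

0.864 g/L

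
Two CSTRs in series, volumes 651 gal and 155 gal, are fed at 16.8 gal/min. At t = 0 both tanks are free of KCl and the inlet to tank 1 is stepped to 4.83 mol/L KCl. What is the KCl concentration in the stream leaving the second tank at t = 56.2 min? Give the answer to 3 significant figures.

3.35 mol/L

Each tank obeys Vᵢ dCᵢ/dt = Q(Cᵢ₋₁ − Cᵢ), so τᵢ = Vᵢ/Q.
τ₁ = 651/16.8 = 38.750 min; τ₂ = 155/16.8 = 9.2262 min.
Solving the cascade with C₁(0)=C₂(0)=0 gives C₂(t) = C_in[1 − (τ₁ e^(−t/τ₁) − τ₂ e^(−t/τ₂))/(τ₁ − τ₂)].
At t = 56.2: e^(−t/τ₁) = 0.23449, e^(−t/τ₂) = 0.0022623.
C₂ = 4.83·[1 − (38.750·0.23449 − 9.2262·0.0022623)/(29.524)] = 4.83·0.69293 = 3.3469 mol/L.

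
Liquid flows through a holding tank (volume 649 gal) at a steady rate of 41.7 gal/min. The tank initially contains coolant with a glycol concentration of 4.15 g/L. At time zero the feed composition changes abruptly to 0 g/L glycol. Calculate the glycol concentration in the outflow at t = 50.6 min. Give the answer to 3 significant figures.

0.161 g/L

Species balance on the tank: V dC/dt = Q(C_in − C).
So dC/dt = (C_in − C)/τ with τ = V/Q = 649/41.7 = 15.564 min.
C approaches C_in exponentially: C(t) = C_in + (C₀ − C_in) e^(−t/τ).
C(50.6) = 0 + (4.15 − 0)·e^(−50.6/15.564) = 0 + (4.1500)·0.038728 = 0.16072 g/L.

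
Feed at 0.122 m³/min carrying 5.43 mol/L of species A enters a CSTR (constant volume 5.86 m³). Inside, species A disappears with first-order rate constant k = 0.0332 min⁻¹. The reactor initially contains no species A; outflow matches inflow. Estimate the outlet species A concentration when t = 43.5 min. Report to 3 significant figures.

1.89 mol/L

V dC/dt = Q(C_in − C) − k V C.
This is linear with rate a = Q/V + k = 0.054019 min⁻¹.
C_ss = Q C_in/(Q + kV) = 2.0927 mol/L; C(t) = C_ss + (C₀ − C_ss) e^(−a t).
C(43.5) = 2.0927 + (-2.0927)·e^(−0.054019·43.5) = 2.0927 + (-2.0927)·0.095385 = 1.8931 mol/L.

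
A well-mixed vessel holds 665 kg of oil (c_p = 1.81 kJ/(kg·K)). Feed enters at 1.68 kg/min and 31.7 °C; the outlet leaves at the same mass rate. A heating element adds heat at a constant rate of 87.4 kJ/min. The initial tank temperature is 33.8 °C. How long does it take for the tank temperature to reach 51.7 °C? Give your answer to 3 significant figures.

441 min

Heat balance on the well-mixed liquid: M c_p dT/dt = ṁ c_p (T_in − T) + 87.4.
τ = M/ṁ = 395.83 min; T_ss = T_in + Q̇/(ṁ c_p) = 60.442 °C.
T(t) = T_ss + (T₀ − T_ss) e^(−t/τ). Set T = 51.7:
e^(−t/τ) = (51.7 − 60.442)/(33.8 − 60.442) = 0.32814
t = −395.83 · ln(0.32814) = 441.08 min.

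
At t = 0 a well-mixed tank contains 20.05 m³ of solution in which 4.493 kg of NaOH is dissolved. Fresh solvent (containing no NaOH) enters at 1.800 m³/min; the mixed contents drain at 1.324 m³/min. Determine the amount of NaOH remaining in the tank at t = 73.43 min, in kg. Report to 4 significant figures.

Let m(t) be the amount of NaOH. Volume: V(t) = V₀ + (Q_in − Q_out) t = 20.05 + 0.476000 t; V(73.43) = 55.0027 m³.
No NaOH enters, so dm/dt = −Q_out · (m/V).
Separate: dm/m = −Q_out dt/V(t) ⇒ ln(m/m₀) = −(Q_out/(Q_in−Q_out)) ln(V/V₀).
m = m₀ (V₀/V)^(Q_out/(Q_in−Q_out)) = 4.493 × (20.05/55.0027)^(2.78151) = 0.271322 kg.

0.2713 kg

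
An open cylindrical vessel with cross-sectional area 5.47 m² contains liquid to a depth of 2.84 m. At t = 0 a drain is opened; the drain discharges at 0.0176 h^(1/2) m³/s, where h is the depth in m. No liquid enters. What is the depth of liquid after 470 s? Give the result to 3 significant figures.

0.863 m

Volume balance on the tank: A dh/dt = −0.0176 √h.
This is separable: 2 d(√h)/dt = −0.0176/A, so √h = √h₀ − (0.0176/(2A)) t.
√h = √2.84 − 0.0176·470/(2·5.47) = 1.6852 − 0.75612 = 0.92911.
h = 0.92911² = 0.86324 m.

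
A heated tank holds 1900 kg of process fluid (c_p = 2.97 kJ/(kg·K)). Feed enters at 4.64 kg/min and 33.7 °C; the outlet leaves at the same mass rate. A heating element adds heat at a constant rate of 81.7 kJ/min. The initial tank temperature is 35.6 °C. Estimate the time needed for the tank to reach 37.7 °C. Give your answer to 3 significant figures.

302 min

M c_p dT/dt = ṁ c_p (T_in − T) + Q̇.
τ = M/ṁ = 409.48 min; T_ss = T_in + Q̇/(ṁ c_p) = 39.629 °C.
T(t) = T_ss + (T₀ − T_ss) e^(−t/τ). Set T = 37.7:
e^(−t/τ) = (37.7 − 39.629)/(35.6 − 39.629) = 0.47872
t = −409.48 · ln(0.47872) = 301.64 min.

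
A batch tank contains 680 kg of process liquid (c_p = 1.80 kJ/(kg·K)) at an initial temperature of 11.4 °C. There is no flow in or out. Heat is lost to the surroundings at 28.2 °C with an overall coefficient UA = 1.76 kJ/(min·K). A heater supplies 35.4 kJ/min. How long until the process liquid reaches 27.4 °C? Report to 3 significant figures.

Lumped-capacitance energy balance: M c_p dT/dt = UA(T_amb − T) + Q̇.
τ = M c_p/UA = 695.45 min; T_ss = T_amb + Q̇/UA = 28.2 + 35.4/1.76 = 48.314 °C.
T(t) = T_ss + (T₀ − T_ss)e^(−t/τ); set T = 27.4:
t = −τ ln[(T − T_ss)/(T₀ − T_ss)] = −695.45 · ln(0.56656) = 395.14 min.

395 min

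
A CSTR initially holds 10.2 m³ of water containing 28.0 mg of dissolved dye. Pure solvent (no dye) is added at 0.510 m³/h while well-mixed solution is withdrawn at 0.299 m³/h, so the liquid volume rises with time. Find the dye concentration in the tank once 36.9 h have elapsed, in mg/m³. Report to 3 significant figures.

0.697 mg/m³

Let m(t) be the amount of dye. Volume: V(t) = V₀ + (Q_in − Q_out) t = 10.2 + 0.21100 t; V(36.9) = 17.986 m³.
Species balance (pure solvent in): dm/dt = −Q_out · m/V(t).
dm/m = −Q_out dt/(V₀ + 0.21100 t); integrating gives ln(m/m₀) = −(Q_out/(Q_in−Q_out)) ln(V/V₀).
m = m₀ (V₀/V)^(Q_out/(Q_in−Q_out)) = 28.0 × (10.2/17.986)^(1.4171) = 12.534 mg.
C = m/V = 12.534/17.986 = 0.69688 mg/m³.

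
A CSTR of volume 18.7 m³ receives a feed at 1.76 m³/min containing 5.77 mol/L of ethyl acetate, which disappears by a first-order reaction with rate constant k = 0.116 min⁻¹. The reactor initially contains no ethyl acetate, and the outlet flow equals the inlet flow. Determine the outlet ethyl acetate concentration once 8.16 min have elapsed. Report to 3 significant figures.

Species balance: V dC/dt = Q C_in − Q C − k V C.
dC/dt = (Q/V) C_in − (Q/V + k) C; effective rate a = Q/V + k = 0.094118 + 0.116 = 0.21012 min⁻¹.
C_ss = Q C_in/(Q + kV) = 2.5845 mol/L; C(t) = C_ss + (C₀ − C_ss) e^(−a t).
C(8.16) = 2.5845 + (-2.5845)·e^(−0.21012·8.16) = 2.5845 + (-2.5845)·0.18004 = 2.1192 mol/L.

2.12 mol/L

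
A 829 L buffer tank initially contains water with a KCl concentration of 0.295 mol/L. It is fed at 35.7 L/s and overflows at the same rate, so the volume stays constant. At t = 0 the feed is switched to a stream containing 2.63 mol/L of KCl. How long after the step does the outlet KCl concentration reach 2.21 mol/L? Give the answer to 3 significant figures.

Species balance: V dC/dt = Q(C_in − C) ⇒ τ = V/Q = 23.221 s.
C(t) = C_in + (C₀ − C_in) e^(−t/τ). Set C = 2.21 and solve for t:
e^(−t/τ) = (C − C_in)/(C₀ − C_in) = (2.21 − 2.63)/(0.295 − 2.63) = 0.17987
t = −τ ln(…) = 23.221 × 1.7155 = 39.836 s.

39.8 s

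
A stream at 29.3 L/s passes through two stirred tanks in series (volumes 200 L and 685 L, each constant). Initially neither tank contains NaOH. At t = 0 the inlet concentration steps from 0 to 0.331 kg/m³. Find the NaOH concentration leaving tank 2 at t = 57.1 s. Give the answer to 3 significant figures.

0.290 kg/m³

Time constants: τᵢ = Vᵢ/Q for each well-mixed tank.
τ₁ = 200/29.3 = 6.8259 s; τ₂ = 685/29.3 = 23.379 s.
Solving the cascade with C₁(0)=C₂(0)=0 gives C₂(t) = C_in[1 − (τ₁ e^(−t/τ₁) − τ₂ e^(−t/τ₂))/(τ₁ − τ₂)].
At t = 57.1: e^(−t/τ₁) = 0.00023284, e^(−t/τ₂) = 0.086954.
C₂ = 0.331·[1 − (6.8259·0.00023284 − 23.379·0.086954)/(-16.553)] = 0.331·0.87729 = 0.29038 kg/m³.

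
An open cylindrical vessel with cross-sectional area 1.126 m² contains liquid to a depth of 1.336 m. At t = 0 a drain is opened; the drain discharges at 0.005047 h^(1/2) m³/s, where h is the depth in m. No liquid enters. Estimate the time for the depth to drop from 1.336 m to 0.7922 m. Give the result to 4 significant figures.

With no inflow, A dh/dt = −0.005047 √h.
This is separable: 2 d(√h)/dt = −0.005047/A, so √h = √h₀ − (0.005047/(2A)) t.
t = 2A(√h₀ − √h)/0.005047 = 2·1.126·(√1.336 − √0.7922)/0.005047
  = 2.25200 × (1.15585 − 0.890056) / 0.005047 = 118.601 s.

118.6 s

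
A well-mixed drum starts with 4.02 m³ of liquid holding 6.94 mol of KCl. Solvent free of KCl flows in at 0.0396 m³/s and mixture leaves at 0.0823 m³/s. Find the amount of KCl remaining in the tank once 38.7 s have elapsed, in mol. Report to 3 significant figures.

2.50 mol

Total volume: dV/dt = Q_in − Q_out = -0.042700 m³/s, so V(t) = 4.02 − 0.042700 t and V(38.7) = 2.3675 m³.
Solute balance: dm/dt = 0 − Q_out C = −Q_out m/V(t).
Separate: dm/m = −Q_out dt/V(t) ⇒ ln(m/m₀) = −(Q_out/(Q_in−Q_out)) ln(V/V₀).
m = m₀ (V₀/V)^(Q_out/(Q_in−Q_out)) = 6.94 × (4.02/2.3675)^(-1.9274) = 2.5014 mol.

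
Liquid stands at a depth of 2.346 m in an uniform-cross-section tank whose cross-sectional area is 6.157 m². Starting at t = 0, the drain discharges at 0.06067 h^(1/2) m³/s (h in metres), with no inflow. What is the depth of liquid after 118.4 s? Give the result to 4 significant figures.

0.8993 m

A dh/dt = −Q_out = −0.06067 √h.
∫ h^(−1/2) dh = −(0.06067/A) ∫ dt, giving 2√h = 2√h₀ − (0.06067/A) t.
√h = √2.346 − 0.06067·118.4/(2·6.157) = 1.53167 − 0.583346 = 0.948319.
h = 0.948319² = 0.899310 m.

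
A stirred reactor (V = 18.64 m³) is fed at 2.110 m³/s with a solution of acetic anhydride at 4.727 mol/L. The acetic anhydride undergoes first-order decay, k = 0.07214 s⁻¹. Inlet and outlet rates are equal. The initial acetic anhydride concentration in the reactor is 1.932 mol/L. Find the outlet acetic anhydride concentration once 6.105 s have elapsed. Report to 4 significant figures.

2.579 mol/L

V dC/dt = Q(C_in − C) − k V C.
This is linear with rate a = Q/V + k = 0.185337 s⁻¹.
C_ss = Q C_in/(Q + kV) = 2.88708 mol/L; C(t) = C_ss + (C₀ − C_ss) e^(−a t).
C(6.105) = 2.88708 + (-0.955081)·e^(−0.185337·6.105) = 2.88708 + (-0.955081)·0.322554 = 2.57902 mol/L.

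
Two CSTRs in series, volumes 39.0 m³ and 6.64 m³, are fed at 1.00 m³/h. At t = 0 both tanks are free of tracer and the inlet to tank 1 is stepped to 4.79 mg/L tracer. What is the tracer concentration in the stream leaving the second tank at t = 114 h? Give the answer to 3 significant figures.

Time constants: τᵢ = Vᵢ/Q for each well-mixed tank.
τ₁ = 39.0/1.00 = 39.000 h; τ₂ = 6.64/1.00 = 6.6400 h.
Tank 1: C₁ = C_in(1 − e^(−t/τ₁)). Tank 2 (τ₁ ≠ τ₂): C₂ = C_in[1 − (τ₁ e^(−t/τ₁) − τ₂ e^(−t/τ₂))/(τ₁ − τ₂)].
At t = 114: e^(−t/τ₁) = 0.053768, e^(−t/τ₂) = 3.4974e-08.
C₂ = 4.79·[1 − (39.000·0.053768 − 6.6400·3.4974e-08)/(32.360)] = 4.79·0.93520 = 4.4796 mg/L.

4.48 mg/L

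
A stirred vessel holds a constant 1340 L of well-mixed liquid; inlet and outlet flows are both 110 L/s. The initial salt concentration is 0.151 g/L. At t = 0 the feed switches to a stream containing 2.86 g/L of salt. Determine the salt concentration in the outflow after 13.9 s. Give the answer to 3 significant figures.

1.99 g/L

Mass balance on the solute (V constant): V dC/dt = Q(C_in − C).
So dC/dt = (C_in − C)/τ with τ = V/Q = 1340/110 = 12.182 s.
Solution: C(t) = C_in + (C₀ − C_in) e^(−t/τ).
C(13.9) = 2.86 + (0.151 − 2.86)·e^(−13.9/12.182) = 2.86 + (-2.7090)·0.31949 = 1.9945 g/L.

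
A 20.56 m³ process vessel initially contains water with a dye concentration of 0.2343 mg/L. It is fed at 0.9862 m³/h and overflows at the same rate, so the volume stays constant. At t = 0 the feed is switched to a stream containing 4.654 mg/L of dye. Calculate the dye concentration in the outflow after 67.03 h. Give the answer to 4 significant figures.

4.477 mg/L

Accumulation = in − out for the solute gives V dC/dt = Q(C_in − C).
Rewrite as dC/dt + C/τ = C_in/τ, τ = V/Q = 20.8477 h.
Integrating: C(t) = C_in + (C₀ − C_in) e^(−t/τ).
C(67.03) = 4.654 + (0.2343 − 4.654)·e^(−67.03/20.8477) = 4.654 + (-4.41970)·0.0401464 = 4.47657 mg/L.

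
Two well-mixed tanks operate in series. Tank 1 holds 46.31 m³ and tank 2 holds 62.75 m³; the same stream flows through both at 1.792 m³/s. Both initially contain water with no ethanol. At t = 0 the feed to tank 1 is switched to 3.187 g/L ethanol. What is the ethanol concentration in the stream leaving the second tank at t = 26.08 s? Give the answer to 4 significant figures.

Time constants: τᵢ = Vᵢ/Q for each well-mixed tank.
τ₁ = 46.31/1.792 = 25.8426 s; τ₂ = 62.75/1.792 = 35.0167 s.
Solving the cascade with C₁(0)=C₂(0)=0 gives C₂(t) = C_in[1 − (τ₁ e^(−t/τ₁) − τ₂ e^(−t/τ₂))/(τ₁ − τ₂)].
At t = 26.08: e^(−t/τ₁) = 0.364516, e^(−t/τ₂) = 0.474836.
C₂ = 3.187·[1 − (25.8426·0.364516 − 35.0167·0.474836)/(-9.17411)] = 3.187·0.214404 = 0.683305 g/L.

0.6833 g/L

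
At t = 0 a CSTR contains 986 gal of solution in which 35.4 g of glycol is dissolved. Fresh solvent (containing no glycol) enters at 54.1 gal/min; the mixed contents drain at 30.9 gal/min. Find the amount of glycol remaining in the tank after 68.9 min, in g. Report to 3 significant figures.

9.81 g

Let m(t) be the amount of glycol. Volume: V(t) = V₀ + (Q_in − Q_out) t = 986 + 23.200 t; V(68.9) = 2584.5 gal.
Species balance (pure solvent in): dm/dt = −Q_out · m/V(t).
Separate: dm/m = −Q_out dt/V(t) ⇒ ln(m/m₀) = −(Q_out/(Q_in−Q_out)) ln(V/V₀).
m = m₀ (V₀/V)^(Q_out/(Q_in−Q_out)) = 35.4 × (986/2584.5)^(1.3319) = 9.8087 g.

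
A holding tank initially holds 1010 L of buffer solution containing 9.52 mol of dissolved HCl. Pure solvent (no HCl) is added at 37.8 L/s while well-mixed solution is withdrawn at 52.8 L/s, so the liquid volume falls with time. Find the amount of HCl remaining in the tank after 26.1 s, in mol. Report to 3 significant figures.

1.69 mol

Total volume: dV/dt = Q_in − Q_out = -15.000 L/s, so V(t) = 1010 − 15.000 t and V(26.1) = 618.50 L.
No HCl enters, so dm/dt = −Q_out · (m/V).
dm/m = −Q_out dt/(V₀ − 15.000 t); integrating gives ln(m/m₀) = −(Q_out/(Q_in−Q_out)) ln(V/V₀).
m = m₀ (V₀/V)^(Q_out/(Q_in−Q_out)) = 9.52 × (1010/618.50)^(-3.5200) = 1.6941 mol.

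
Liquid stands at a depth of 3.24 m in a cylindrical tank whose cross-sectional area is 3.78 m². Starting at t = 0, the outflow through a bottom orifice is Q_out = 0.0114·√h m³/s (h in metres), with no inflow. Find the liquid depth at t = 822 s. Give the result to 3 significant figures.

With no inflow, A dh/dt = −0.0114 √h.
Separate and integrate: 2(√h − √h₀) = −(0.0114/A) t.
√h = √3.24 − 0.0114·822/(2·3.78) = 1.8000 − 1.2395 = 0.56048.
h = 0.56048² = 0.31413 m.

0.314 m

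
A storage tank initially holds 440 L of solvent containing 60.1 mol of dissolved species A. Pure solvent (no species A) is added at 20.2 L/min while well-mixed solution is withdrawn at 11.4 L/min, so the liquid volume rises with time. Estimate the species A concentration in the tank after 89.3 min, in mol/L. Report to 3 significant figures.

0.0130 mol/L

Let m(t) be the amount of species A. Volume: V(t) = V₀ + (Q_in − Q_out) t = 440 + 8.8000 t; V(89.3) = 1225.8 L.
Species balance (pure solvent in): dm/dt = −Q_out · m/V(t).
dm/m = −Q_out dt/(V₀ + 8.8000 t); integrating gives ln(m/m₀) = −(Q_out/(Q_in−Q_out)) ln(V/V₀).
m = m₀ (V₀/V)^(Q_out/(Q_in−Q_out)) = 60.1 × (440/1225.8)^(1.2955) = 15.938 mol.
C = m/V = 15.938/1225.8 = 0.013001 mol/L.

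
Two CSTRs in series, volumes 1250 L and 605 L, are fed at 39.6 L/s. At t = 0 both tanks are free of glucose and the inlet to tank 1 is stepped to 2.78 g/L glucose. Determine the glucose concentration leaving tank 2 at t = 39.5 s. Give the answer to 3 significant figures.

1.44 g/L

Species balance on tank i: dCᵢ/dt = (Cᵢ₋₁ − Cᵢ)/τᵢ with τᵢ = Vᵢ/Q.
τ₁ = 1250/39.6 = 31.566 s; τ₂ = 605/39.6 = 15.278 s.
Tank 1: C₁ = C_in(1 − e^(−t/τ₁)). Tank 2 (τ₁ ≠ τ₂): C₂ = C_in[1 − (τ₁ e^(−t/τ₁) − τ₂ e^(−t/τ₂))/(τ₁ − τ₂)].
At t = 39.5: e^(−t/τ₁) = 0.28612, e^(−t/τ₂) = 0.075362.
C₂ = 2.78·[1 − (31.566·0.28612 − 15.278·0.075362)/(16.288)] = 2.78·0.51620 = 1.4350 g/L.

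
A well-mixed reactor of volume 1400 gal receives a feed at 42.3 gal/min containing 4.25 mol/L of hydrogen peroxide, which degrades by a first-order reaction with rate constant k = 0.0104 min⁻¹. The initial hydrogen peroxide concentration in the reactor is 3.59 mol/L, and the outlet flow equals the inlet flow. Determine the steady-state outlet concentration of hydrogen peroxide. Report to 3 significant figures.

3.16 mol/L

Species balance: V dC/dt = Q C_in − Q C − k V C.
Steady state (dC/dt = 0): C_ss = Q C_in/(Q + kV) = C_in/(1 + kV/Q).
C_ss = 42.3·4.25/(42.3 + 0.0104·1400) = 179.77/56.860 = 3.1617 mol/L.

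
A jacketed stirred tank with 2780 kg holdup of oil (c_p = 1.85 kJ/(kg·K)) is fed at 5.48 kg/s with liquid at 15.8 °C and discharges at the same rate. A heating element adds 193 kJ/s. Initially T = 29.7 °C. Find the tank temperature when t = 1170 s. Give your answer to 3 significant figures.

34.3 °C

Heat balance on the well-mixed liquid: M c_p dT/dt = ṁ c_p (T_in − T) + 193.
τ = M/ṁ = 507.30 s; T_ss = T_in + Q̇/(ṁ c_p) = 15.8 + 193/(5.48·1.85) = 34.837 °C.
This is linear first-order; T(t) = T_ss + (T₀ − T_ss) e^(−t/τ).
T(1170) = 34.837 + (-5.1373)·e^(−1170/507.30) = 34.837 + (-5.1373)·0.099626 = 34.325 °C.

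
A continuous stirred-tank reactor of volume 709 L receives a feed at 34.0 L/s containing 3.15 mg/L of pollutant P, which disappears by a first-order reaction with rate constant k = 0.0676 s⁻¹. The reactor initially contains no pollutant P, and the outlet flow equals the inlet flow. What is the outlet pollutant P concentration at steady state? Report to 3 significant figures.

V dC/dt = Q(C_in − C) − k V C.
Steady state (dC/dt = 0): C_ss = Q C_in/(Q + kV) = C_in/(1 + kV/Q).
C_ss = 34.0·3.15/(34.0 + 0.0676·709) = 107.10/81.928 = 1.3072 mg/L.

1.31 mg/L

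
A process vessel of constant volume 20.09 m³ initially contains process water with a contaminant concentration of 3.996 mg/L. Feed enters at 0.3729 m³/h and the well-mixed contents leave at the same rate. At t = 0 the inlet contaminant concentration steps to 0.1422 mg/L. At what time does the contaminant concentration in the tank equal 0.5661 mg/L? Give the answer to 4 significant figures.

118.9 h

Species balance: V dC/dt = Q(C_in − C) ⇒ τ = V/Q = 53.8750 h.
C(t) = C_in + (C₀ − C_in) e^(−t/τ). Set C = 0.5661 and solve for t:
e^(−t/τ) = (C − C_in)/(C₀ − C_in) = (0.5661 − 0.1422)/(3.996 − 0.1422) = 0.109995
t = −τ ln(…) = 53.8750 × 2.20732 = 118.919 h.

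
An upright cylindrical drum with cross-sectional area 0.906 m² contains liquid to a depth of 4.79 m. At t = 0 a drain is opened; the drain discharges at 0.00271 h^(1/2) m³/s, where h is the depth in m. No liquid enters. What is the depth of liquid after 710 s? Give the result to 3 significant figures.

1.27 m

A dh/dt = −Q_out = −0.00271 √h.
∫ h^(−1/2) dh = −(0.00271/A) ∫ dt, giving 2√h = 2√h₀ − (0.00271/A) t.
√h = √4.79 − 0.00271·710/(2·0.906) = 2.1886 − 1.0619 = 1.1267.
h = 1.1267² = 1.2695 m.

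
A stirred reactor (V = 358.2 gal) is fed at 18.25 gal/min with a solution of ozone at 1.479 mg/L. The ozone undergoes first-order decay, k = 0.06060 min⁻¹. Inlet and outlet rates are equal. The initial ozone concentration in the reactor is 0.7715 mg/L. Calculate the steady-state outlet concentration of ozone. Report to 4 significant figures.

0.6755 mg/L

V dC/dt = Q(C_in − C) − k V C.
At steady state: 0 = Q C_in − (Q + kV) C_ss, so C_ss = Q C_in/(Q + kV).
C_ss = 18.25·1.479/(18.25 + 0.06060·358.2) = 26.9918/39.9569 = 0.675521 mg/L.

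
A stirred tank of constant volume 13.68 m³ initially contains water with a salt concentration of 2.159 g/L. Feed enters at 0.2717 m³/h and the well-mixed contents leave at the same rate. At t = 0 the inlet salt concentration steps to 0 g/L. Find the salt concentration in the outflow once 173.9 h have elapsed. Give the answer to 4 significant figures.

0.06828 g/L

Mass balance on the solute (V constant): V dC/dt = Q(C_in − C).
Time constant τ = V/Q = 13.68/0.2717 = 50.3497 h.
This is linear first-order; C(t) = C_in + (C₀ − C_in) e^(−t/τ).
C(173.9) = 0 + (2.159 − 0)·e^(−173.9/50.3497) = 0 + (2.15900)·0.0316237 = 0.0682757 g/L.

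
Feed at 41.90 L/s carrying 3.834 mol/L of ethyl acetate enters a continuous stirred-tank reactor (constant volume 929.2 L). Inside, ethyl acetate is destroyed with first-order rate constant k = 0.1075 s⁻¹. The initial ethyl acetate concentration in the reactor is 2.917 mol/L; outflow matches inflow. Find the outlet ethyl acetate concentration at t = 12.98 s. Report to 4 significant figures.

1.379 mol/L

Accumulation = in − out − consumed: V dC/dt = Q C_in − Q C − k V C.
dC/dt = (Q/V) C_in − (Q/V + k) C; effective rate a = Q/V + k = 0.0450926 + 0.1075 = 0.152593 s⁻¹.
C_ss = Q C_in/(Q + kV) = 1.13298 mol/L; C(t) = C_ss + (C₀ − C_ss) e^(−a t).
C(12.98) = 1.13298 + (1.78402)·e^(−0.152593·12.98) = 1.13298 + (1.78402)·0.137979 = 1.37914 mol/L.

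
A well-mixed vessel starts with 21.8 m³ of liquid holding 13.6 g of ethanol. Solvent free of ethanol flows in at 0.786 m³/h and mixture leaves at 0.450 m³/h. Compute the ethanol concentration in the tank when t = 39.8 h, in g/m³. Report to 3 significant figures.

Total volume: dV/dt = Q_in − Q_out = 0.33600 m³/h, so V(t) = 21.8 + 0.33600 t and V(39.8) = 35.173 m³.
No ethanol enters, so dm/dt = −Q_out · (m/V).
Separate: dm/m = −Q_out dt/V(t) ⇒ ln(m/m₀) = −(Q_out/(Q_in−Q_out)) ln(V/V₀).
m = m₀ (V₀/V)^(Q_out/(Q_in−Q_out)) = 13.6 × (21.8/35.173)^(1.3393) = 7.1664 g.
C = m/V = 7.1664/35.173 = 0.20375 g/m³.

0.204 g/m³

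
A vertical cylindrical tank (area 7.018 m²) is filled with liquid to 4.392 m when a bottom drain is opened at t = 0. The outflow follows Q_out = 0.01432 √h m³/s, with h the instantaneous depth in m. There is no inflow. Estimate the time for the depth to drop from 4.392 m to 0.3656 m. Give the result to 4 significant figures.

1461 s

With no inflow, A dh/dt = −0.01432 √h.
This is separable: 2 d(√h)/dt = −0.01432/A, so √h = √h₀ − (0.01432/(2A)) t.
t = 2A(√h₀ − √h)/0.01432 = 2·7.018·(√4.392 − √0.3656)/0.01432
  = 14.0360 × (2.09571 − 0.604649) / 0.01432 = 1461.49 s.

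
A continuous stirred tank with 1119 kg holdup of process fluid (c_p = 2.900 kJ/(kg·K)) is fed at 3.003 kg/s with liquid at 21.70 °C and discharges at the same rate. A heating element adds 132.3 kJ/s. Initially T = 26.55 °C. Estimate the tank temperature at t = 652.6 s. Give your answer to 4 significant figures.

35.10 °C

Energy balance: M c_p dT/dt = ṁ c_p (T_in − T) + 132.3.
τ = M/ṁ = 372.627 s; T_ss = T_in + Q̇/(ṁ c_p) = 21.70 + 132.3/(3.003·2.900) = 36.8917 °C.
This is linear first-order; T(t) = T_ss + (T₀ − T_ss) e^(−t/τ).
T(652.6) = 36.8917 + (-10.3417)·e^(−652.6/372.627) = 36.8917 + (-10.3417)·0.173540 = 35.0970 °C.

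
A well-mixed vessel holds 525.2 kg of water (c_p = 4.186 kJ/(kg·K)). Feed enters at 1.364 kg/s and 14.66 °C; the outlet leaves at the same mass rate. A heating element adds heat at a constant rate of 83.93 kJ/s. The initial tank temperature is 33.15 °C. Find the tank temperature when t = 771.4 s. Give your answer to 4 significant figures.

29.87 °C

Unsteady energy balance on the tank contents: M c_p dT/dt = ṁ c_p (T_in − T) + 83.93.
Rearrange: dT/dt = (T_ss − T)/τ with τ = M/ṁ = 385.044 s and T_ss = T_in + Q̇/(ṁ c_p) = 29.3595 °C.
Integrating: T(t) = T_ss + (T₀ − T_ss) e^(−t/τ).
T(771.4) = 29.3595 + (3.79046)·e^(−771.4/385.044) = 29.3595 + (3.79046)·0.134875 = 29.8708 °C.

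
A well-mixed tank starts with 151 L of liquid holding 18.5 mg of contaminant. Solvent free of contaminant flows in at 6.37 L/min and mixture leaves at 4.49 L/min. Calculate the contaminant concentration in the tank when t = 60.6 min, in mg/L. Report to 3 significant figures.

0.0182 mg/L

Total volume: dV/dt = Q_in − Q_out = 1.8800 L/min, so V(t) = 151 + 1.8800 t and V(60.6) = 264.93 L.
Species balance (pure solvent in): dm/dt = −Q_out · m/V(t).
Separate: dm/m = −Q_out dt/V(t) ⇒ ln(m/m₀) = −(Q_out/(Q_in−Q_out)) ln(V/V₀).
m = m₀ (V₀/V)^(Q_out/(Q_in−Q_out)) = 18.5 × (151/264.93)^(2.3883) = 4.8313 mg.
C = m/V = 4.8313/264.93 = 0.018236 mg/L.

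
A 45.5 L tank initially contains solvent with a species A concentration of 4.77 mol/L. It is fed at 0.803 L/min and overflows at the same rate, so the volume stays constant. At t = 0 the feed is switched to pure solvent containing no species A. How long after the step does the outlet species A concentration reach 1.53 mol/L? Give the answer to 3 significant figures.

64.4 min

Transient balance on the dissolved component: V dC/dt = Q(C_in − C), so τ = V/Q = 56.663 min.
C(t) = C_in + (C₀ − C_in) e^(−t/τ). Set C = 1.53 and solve for t:
e^(−t/τ) = (C − C_in)/(C₀ − C_in) = (1.53 − 0)/(4.77 − 0) = 0.32075
t = −τ ln(…) = 56.663 × 1.1371 = 64.430 min.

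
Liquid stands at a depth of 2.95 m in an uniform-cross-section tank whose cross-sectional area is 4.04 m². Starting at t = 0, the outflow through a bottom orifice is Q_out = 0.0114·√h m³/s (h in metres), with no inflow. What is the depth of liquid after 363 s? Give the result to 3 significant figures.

Mass balance (ρ constant): A dh/dt = −0.0114 √h.
Separate and integrate: 2(√h − √h₀) = −(0.0114/A) t.
√h = √2.95 − 0.0114·363/(2·4.04) = 1.7176 − 0.51215 = 1.2054.
h = 1.2054² = 1.4530 m.

1.45 m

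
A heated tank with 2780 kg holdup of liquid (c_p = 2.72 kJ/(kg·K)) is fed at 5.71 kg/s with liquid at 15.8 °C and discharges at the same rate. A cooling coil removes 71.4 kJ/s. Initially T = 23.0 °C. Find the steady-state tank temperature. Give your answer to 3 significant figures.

11.2 °C

Heat balance on the well-mixed liquid: M c_p dT/dt = ṁ c_p (T_in − T) − 71.4.
At steady state dT/dt = 0 ⇒ T_ss = T_in − Q̇/(ṁ c_p) = 15.8 − 71.4/(5.71·2.72) = 11.203 °C.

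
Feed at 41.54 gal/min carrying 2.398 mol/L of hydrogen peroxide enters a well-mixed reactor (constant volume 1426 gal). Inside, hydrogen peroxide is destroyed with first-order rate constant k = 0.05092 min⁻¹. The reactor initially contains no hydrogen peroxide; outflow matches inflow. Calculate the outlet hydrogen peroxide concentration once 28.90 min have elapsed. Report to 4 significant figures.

0.7863 mol/L

Accumulation = in − out − consumed: V dC/dt = Q C_in − Q C − k V C.
dC/dt = (Q/V) C_in − (Q/V + k) C; effective rate a = Q/V + k = 0.0291304 + 0.05092 = 0.0800504 min⁻¹.
C_ss = Q C_in/(Q + kV) = 0.872635 mol/L; C(t) = C_ss + (C₀ − C_ss) e^(−a t).
C(28.90) = 0.872635 + (-0.872635)·e^(−0.0800504·28.90) = 0.872635 + (-0.872635)·0.0989186 = 0.786315 mol/L.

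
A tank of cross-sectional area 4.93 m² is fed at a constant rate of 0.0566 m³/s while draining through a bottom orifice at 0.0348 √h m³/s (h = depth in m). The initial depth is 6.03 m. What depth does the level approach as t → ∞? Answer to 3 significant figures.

Mass balance (ρ constant): A dh/dt = Q_in − 0.0348 √h. At steady state dh/dt = 0:
Q_in = 0.0348 √h_ss ⇒ √h_ss = 0.0566/0.0348 = 1.6264.
h_ss = 1.6264² = 2.6453 m. (Since h₀ = 6.03 m > h_ss, the level will fall toward this value.)

2.65 m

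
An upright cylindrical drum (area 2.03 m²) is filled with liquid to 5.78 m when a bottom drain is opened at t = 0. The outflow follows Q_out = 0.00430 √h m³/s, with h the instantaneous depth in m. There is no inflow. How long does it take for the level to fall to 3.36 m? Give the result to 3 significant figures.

539 s

Mass balance (ρ constant): A dh/dt = −0.00430 √h.
Separate and integrate: 2(√h − √h₀) = −(0.00430/A) t.
t = 2A(√h₀ − √h)/0.00430 = 2·2.03·(√5.78 − √3.36)/0.00430
  = 4.0600 × (2.4042 − 1.8330) / 0.00430 = 539.26 s.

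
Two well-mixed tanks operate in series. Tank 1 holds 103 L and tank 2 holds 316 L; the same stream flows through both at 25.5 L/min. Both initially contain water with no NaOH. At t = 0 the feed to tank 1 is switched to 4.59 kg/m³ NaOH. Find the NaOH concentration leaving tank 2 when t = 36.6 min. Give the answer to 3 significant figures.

Time constants: τᵢ = Vᵢ/Q for each well-mixed tank.
τ₁ = 103/25.5 = 4.0392 min; τ₂ = 316/25.5 = 12.392 min.
Tank 1: C₁ = C_in(1 − e^(−t/τ₁)). Tank 2 (τ₁ ≠ τ₂): C₂ = C_in[1 − (τ₁ e^(−t/τ₁) − τ₂ e^(−t/τ₂))/(τ₁ − τ₂)].
At t = 36.6: e^(−t/τ₁) = 0.00011609, e^(−t/τ₂) = 0.052158.
C₂ = 4.59·[1 − (4.0392·0.00011609 − 12.392·0.052158)/(-8.3529)] = 4.59·0.92268 = 4.2351 kg/m³.

4.24 kg/m³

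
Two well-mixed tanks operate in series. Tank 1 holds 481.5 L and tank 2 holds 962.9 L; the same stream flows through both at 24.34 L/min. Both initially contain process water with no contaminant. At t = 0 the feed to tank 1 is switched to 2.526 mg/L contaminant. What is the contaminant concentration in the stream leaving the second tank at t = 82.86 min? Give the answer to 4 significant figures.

Time constants: τᵢ = Vᵢ/Q for each well-mixed tank.
τ₁ = 481.5/24.34 = 19.7823 min; τ₂ = 962.9/24.34 = 39.5604 min.
Solving the cascade with C₁(0)=C₂(0)=0 gives C₂(t) = C_in[1 − (τ₁ e^(−t/τ₁) − τ₂ e^(−t/τ₂))/(τ₁ − τ₂)].
At t = 82.86: e^(−t/τ₁) = 0.0151675, e^(−t/τ₂) = 0.123129.
C₂ = 2.526·[1 − (19.7823·0.0151675 − 39.5604·0.123129)/(-19.7781)] = 2.526·0.768886 = 1.94221 mg/L.

1.942 mg/L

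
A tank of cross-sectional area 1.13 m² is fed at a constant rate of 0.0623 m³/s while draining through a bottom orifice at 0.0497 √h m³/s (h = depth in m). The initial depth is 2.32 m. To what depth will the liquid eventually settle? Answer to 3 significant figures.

Level balance: A dh/dt = 0.0623 − 0.0497 √h. Setting dh/dt = 0:
Q_in = 0.0497 √h_ss ⇒ √h_ss = 0.0623/0.0497 = 1.2535.
h_ss = 1.2535² = 1.5713 m. (Since h₀ = 2.32 m > h_ss, the level will fall toward this value.)

1.57 m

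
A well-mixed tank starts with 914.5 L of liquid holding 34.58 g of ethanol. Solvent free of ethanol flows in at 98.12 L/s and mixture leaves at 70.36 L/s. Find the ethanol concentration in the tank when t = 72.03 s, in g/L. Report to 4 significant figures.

Let m(t) be the amount of ethanol. Volume: V(t) = V₀ + (Q_in − Q_out) t = 914.5 + 27.7600 t; V(72.03) = 2914.05 L.
Species balance (pure solvent in): dm/dt = −Q_out · m/V(t).
dm/m = −Q_out dt/(V₀ + 27.7600 t); integrating gives ln(m/m₀) = −(Q_out/(Q_in−Q_out)) ln(V/V₀).
m = m₀ (V₀/V)^(Q_out/(Q_in−Q_out)) = 34.58 × (914.5/2914.05)^(2.53458) = 1.83288 g.
C = m/V = 1.83288/2914.05 = 0.000628981 g/L.

0.0006290 g/L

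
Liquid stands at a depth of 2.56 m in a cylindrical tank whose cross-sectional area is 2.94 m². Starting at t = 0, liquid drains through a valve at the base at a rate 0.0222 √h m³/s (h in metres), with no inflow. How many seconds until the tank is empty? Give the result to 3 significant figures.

424 s

Volume balance on the tank: A dh/dt = −0.0222 √h.
∫ h^(−1/2) dh = −(0.0222/A) ∫ dt, giving 2√h = 2√h₀ − (0.0222/A) t.
Tank is empty when √h = 0: t_empty = 2A√h₀/0.0222.
t_empty = 2·2.94·√2.56/0.0222 = 5.8800·1.6000/0.0222 = 423.78 s.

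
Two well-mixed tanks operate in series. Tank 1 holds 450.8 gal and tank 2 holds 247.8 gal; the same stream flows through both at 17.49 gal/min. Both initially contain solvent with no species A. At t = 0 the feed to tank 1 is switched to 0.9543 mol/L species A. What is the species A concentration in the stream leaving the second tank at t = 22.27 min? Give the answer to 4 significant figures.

0.3030 mol/L

Species balance on tank i: dCᵢ/dt = (Cᵢ₋₁ − Cᵢ)/τᵢ with τᵢ = Vᵢ/Q.
τ₁ = 450.8/17.49 = 25.7747 min; τ₂ = 247.8/17.49 = 14.1681 min.
Tank 1: C₁ = C_in(1 − e^(−t/τ₁)). Tank 2 (τ₁ ≠ τ₂): C₂ = C_in[1 − (τ₁ e^(−t/τ₁) − τ₂ e^(−t/τ₂))/(τ₁ − τ₂)].
At t = 22.27: e^(−t/τ₁) = 0.421462, e^(−t/τ₂) = 0.207662.
C₂ = 0.9543·[1 − (25.7747·0.421462 − 14.1681·0.207662)/(11.6066)] = 0.9543·0.317554 = 0.303042 mol/L.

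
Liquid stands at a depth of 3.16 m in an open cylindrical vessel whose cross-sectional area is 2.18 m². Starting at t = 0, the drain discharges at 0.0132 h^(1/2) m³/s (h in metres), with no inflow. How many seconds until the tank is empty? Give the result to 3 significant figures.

A dh/dt = −Q_out = −0.0132 √h.
This is separable: 2 d(√h)/dt = −0.0132/A, so √h = √h₀ − (0.0132/(2A)) t.
Set h = 0: 2√h₀ = (0.0132/A) t_empty ⇒ t_empty = 2A√h₀/0.0132.
t_empty = 2·2.18·√3.16/0.0132 = 4.3600·1.7776/0.0132 = 587.16 s.

587 s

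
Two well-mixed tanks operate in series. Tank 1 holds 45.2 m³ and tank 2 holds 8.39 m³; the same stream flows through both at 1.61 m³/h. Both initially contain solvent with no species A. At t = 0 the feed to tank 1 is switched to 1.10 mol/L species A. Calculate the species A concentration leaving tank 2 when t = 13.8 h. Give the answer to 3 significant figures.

Species balance on tank i: dCᵢ/dt = (Cᵢ₋₁ − Cᵢ)/τᵢ with τᵢ = Vᵢ/Q.
τ₁ = 45.2/1.61 = 28.075 h; τ₂ = 8.39/1.61 = 5.2112 h.
Tank 1: C₁ = C_in(1 − e^(−t/τ₁)). Tank 2 (τ₁ ≠ τ₂): C₂ = C_in[1 − (τ₁ e^(−t/τ₁) − τ₂ e^(−t/τ₂))/(τ₁ − τ₂)].
At t = 13.8: e^(−t/τ₁) = 0.61168, e^(−t/τ₂) = 0.070782.
C₂ = 1.10·[1 − (28.075·0.61168 − 5.2112·0.070782)/(22.863)] = 1.10·0.26504 = 0.29154 mol/L.

0.292 mol/L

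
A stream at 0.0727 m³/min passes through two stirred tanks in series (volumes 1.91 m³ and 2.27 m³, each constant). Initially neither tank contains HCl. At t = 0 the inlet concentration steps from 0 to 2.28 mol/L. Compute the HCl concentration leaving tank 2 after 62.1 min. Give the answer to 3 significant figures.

1.45 mol/L

Time constants: τᵢ = Vᵢ/Q for each well-mixed tank.
τ₁ = 1.91/0.0727 = 26.272 min; τ₂ = 2.27/0.0727 = 31.224 min.
Solving the cascade with C₁(0)=C₂(0)=0 gives C₂(t) = C_in[1 − (τ₁ e^(−t/τ₁) − τ₂ e^(−t/τ₂))/(τ₁ − τ₂)].
At t = 62.1: e^(−t/τ₁) = 0.094071, e^(−t/τ₂) = 0.13685.
C₂ = 2.28·[1 − (26.272·0.094071 − 31.224·0.13685)/(-4.9519)] = 2.28·0.63616 = 1.4504 mol/L.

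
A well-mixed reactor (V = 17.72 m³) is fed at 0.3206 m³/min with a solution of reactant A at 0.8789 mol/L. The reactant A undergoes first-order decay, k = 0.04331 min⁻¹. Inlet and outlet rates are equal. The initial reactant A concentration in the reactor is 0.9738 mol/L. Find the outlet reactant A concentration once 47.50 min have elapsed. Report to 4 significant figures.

0.2977 mol/L

V dC/dt = Q(C_in − C) − k V C.
dC/dt = (Q/V) C_in − (Q/V + k) C; effective rate a = Q/V + k = 0.0180926 + 0.04331 = 0.0614026 min⁻¹.
C_ss = Q C_in/(Q + kV) = 0.258972 mol/L; C(t) = C_ss + (C₀ − C_ss) e^(−a t).
C(47.50) = 0.258972 + (0.714828)·e^(−0.0614026·47.50) = 0.258972 + (0.714828)·0.0541162 = 0.297656 mol/L.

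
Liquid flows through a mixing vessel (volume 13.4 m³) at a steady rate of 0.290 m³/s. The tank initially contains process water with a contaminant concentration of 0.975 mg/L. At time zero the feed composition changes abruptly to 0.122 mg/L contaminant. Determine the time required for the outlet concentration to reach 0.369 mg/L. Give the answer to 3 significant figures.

Species balance: V dC/dt = Q(C_in − C) ⇒ τ = V/Q = 46.207 s.
C(t) = C_in + (C₀ − C_in) e^(−t/τ). Set C = 0.369 and solve for t:
e^(−t/τ) = (C − C_in)/(C₀ − C_in) = (0.369 − 0.122)/(0.975 − 0.122) = 0.28957
t = −τ ln(…) = 46.207 × 1.2394 = 57.267 s.

57.3 s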